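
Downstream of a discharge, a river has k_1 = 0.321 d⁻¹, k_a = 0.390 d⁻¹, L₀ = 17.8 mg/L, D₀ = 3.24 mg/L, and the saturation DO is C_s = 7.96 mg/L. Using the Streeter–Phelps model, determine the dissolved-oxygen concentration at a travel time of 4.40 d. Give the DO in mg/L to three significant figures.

k_1 L₀/(k_a−k_1) = 0.321×17.8/(0.390−0.321) = 5.714/0.06900 = 82.81 mg/L.
e^(−k_1 t) = e^(−0.321×4.400) = 0.2436; e^(−k_a t) = e^(−0.390×4.400) = 0.1798.
D = 82.81 × (0.2436 − 0.1798) + 3.24 × 0.1798 = 5.281 + 0.5825 = 5.864 mg/L.
DO = C_s − D = 7.96 − 5.864 = 2.096 mg/L.

DO ≈ 2.10 mg/L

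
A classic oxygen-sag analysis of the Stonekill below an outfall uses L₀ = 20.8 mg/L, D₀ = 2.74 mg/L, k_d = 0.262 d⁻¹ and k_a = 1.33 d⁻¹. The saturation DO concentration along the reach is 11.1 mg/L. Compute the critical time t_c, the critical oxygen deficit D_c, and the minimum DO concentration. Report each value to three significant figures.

t_c ≈ 0.800 d; D_c ≈ 3.32 mg/L; min DO ≈ 7.78 mg/L

At the critical point dD/dt = 0, so k_d L₀ e^(−k_d t) = k_a D. Substituting D(t) from the Streeter–Phelps equation and solving for t gives
t_c = ln[(k_a/k_d)(1 − D₀(k_a−k_d)/(k_d L₀))] / (k_a−k_d).
Here k_a−k_d = 1.068 d⁻¹ and 1 − D₀(k_a−k_d)/(k_d L₀) = 1 − 2.74×1.068/(0.262×20.8) = 0.4630, so
t_c = ln(5.076 × 0.4630) / 1.068 = 0.8546 / 1.068 = 0.8002 d.
L(t_c) = L₀ e^(−k_d t_c) = 20.8 × 0.8109 = 16.87 mg/L, and at the critical point k_a D_c = k_d L, so D_c = (0.262/1.33) × 16.87 = 3.322 mg/L.
Minimum DO = C_s − D_c = 11.1 − 3.322 = 7.778 mg/L.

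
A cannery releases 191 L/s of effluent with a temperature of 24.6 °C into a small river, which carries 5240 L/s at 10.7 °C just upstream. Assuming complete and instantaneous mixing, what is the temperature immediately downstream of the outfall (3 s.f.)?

Flow-weighted mixing: C = (Q_r C_r + Q_w C_w)/(Q_r + Q_w)
= (5240×10.7 + 191×24.6)/(5240 + 191) = 60770/5431 = 11.19 °C.

11.2 °C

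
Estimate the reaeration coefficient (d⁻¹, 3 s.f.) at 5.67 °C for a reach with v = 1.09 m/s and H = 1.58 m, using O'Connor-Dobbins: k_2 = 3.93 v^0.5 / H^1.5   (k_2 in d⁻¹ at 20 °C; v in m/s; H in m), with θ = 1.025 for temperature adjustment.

k_2 ≈ 1.45 d⁻¹

k_2(20) = 3.93 × 1.09^0.5 / 1.58^1.5 = 3.93 × 1.044 / 1.986 = 2.066 d⁻¹.
k_2(5.67) = 2.066 × 1.025^(5.67−20) = 2.066 × 0.7020 = 1.450 d⁻¹.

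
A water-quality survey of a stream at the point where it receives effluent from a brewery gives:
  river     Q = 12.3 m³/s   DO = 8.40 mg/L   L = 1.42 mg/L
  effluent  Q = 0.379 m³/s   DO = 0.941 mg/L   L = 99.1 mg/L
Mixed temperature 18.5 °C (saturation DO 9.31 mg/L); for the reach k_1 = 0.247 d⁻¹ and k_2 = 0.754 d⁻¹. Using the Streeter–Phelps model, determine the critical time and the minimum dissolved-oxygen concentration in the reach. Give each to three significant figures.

t_c ≈ 0.687 d; minimum DO ≈ 8.11 mg/L

Mixed DO = (12.3×8.40 + 0.379×0.941)/(12.3+0.379) = 103.7/12.68 = 8.177 mg/L.
Mixed L₀ = (12.3×1.42 + 0.379×99.1)/(12.68) = 55.02/12.68 = 4.340 mg/L.
Initial deficit D₀ = C_s − DO₀ = 9.31 − 8.177 = 1.133 mg/L.
t_c = (1/0.5070) ln[(0.754/0.247)(1 − 1.133×0.5070/(0.247×4.340))] = 1.972 × ln(1.417) = 0.6872 d.
D_c = (0.247/0.754) × 4.340 × e^(−0.247×0.6872) = 0.3276 × 4.340 × 0.8439 = 1.200 mg/L.
Minimum DO = 9.31 − 1.200 = 8.110 mg/L.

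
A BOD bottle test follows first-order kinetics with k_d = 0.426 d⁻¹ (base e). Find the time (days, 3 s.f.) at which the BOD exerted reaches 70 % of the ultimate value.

y/L₀ = 1 − e^(−k_d t) = 0.70 ⇒ e^(−k_d t) = 0.300
t = −ln(0.300) / 0.426 = 1.204 / 0.426 = 2.826 d.

t ≈ 2.83 d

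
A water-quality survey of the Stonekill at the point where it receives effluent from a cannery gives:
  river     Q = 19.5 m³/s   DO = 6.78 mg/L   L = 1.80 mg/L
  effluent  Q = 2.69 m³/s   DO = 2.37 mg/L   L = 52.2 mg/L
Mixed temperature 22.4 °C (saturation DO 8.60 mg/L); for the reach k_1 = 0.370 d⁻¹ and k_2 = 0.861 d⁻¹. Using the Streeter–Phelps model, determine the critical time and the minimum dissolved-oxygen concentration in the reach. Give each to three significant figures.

t_c ≈ 0.697 d; minimum DO ≈ 5.97 mg/L

Mixed DO = (19.5×6.78 + 2.69×2.37)/(19.5+2.69) = 138.6/22.19 = 6.245 mg/L.
Mixed L₀ = (19.5×1.80 + 2.69×52.2)/(22.19) = 175.5/22.19 = 7.910 mg/L.
Initial deficit D₀ = C_s − DO₀ = 8.60 − 6.245 = 2.355 mg/L.
t_c = (1/0.4910) ln[(0.861/0.370)(1 − 2.355×0.4910/(0.370×7.910))] = 2.037 × ln(1.408) = 0.6966 d.
D_c = (0.370/0.861) × 7.910 × e^(−0.370×0.6966) = 0.4297 × 7.910 × 0.7728 = 2.627 mg/L.
Minimum DO = 8.60 − 2.627 = 5.973 mg/L.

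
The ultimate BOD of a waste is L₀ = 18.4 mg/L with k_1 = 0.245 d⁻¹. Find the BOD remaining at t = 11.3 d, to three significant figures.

L_t = L₀ e^(−k_1 t) = 18.4 × e^(−0.245×11.3) = 18.4 × 0.06276 = 1.155 mg/L.

L ≈ 1.15 mg/L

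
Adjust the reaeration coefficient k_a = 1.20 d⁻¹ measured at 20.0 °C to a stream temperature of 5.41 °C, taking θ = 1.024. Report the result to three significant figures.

k_a ≈ 0.849 d⁻¹

k_a(T₂) = k_a(T₁) · θ^(T₂−T₁) = 1.20 × 1.024^(5.41−20.0)
= 1.20 × 1.024^-14.6 = 1.20 × 0.7075 = 0.8490 d⁻¹.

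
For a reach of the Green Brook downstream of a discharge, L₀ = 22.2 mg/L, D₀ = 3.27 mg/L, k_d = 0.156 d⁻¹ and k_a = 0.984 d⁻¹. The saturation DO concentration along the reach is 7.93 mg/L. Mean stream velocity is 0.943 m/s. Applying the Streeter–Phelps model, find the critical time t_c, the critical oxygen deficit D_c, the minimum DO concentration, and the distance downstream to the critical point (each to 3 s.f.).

t_c ≈ 0.386 d; D_c ≈ 3.31 mg/L; min DO ≈ 4.62 mg/L; x_c ≈ 31.4 km

t_c = [1/(k_a−k_d)] ln[(k_a/k_d)(1 − D₀(k_a−k_d)/(k_d L₀))]
= [1/(0.984−0.156)] ln[(0.984/0.156)(1 − 3.27×0.8280/(0.156×22.2))]
= (1/0.8280) ln[6.308 × 0.2182] = 1.208 × ln(1.376) = 1.208 × 0.3194 = 0.3857 d.
D_c = (k_d/k_a) L₀ e^(−k_d t_c) = (0.156/0.984) × 22.2 × e^(−0.156×0.3857) = 0.1585 × 22.2 × 0.9416 = 3.314 mg/L.
Minimum DO = C_s − D_c = 7.93 − 3.314 = 4.616 mg/L.
x_c = v t_c = 0.943 m/s × 0.3857 d × 86400 s/d = 31430 m ≈ 31.4 km.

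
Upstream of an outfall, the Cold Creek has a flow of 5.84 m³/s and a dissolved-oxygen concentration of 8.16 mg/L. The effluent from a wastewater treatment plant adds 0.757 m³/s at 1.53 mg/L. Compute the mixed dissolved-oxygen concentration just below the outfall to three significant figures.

Flow-weighted mixing: C = (Q_r C_r + Q_w C_w)/(Q_r + Q_w)
= (5.84×8.16 + 0.757×1.53)/(5.84 + 0.757) = 48.81/6.597 = 7.399 mg/L.

7.40 mg/L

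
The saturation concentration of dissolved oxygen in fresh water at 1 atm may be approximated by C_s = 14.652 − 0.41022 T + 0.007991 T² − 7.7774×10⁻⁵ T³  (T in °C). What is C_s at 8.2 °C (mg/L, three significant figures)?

C_s = 14.652 − 0.41022×8.2 + 0.007991×8.2² − 7.7774×10⁻⁵×8.2³ = 11.78 mg/L.

C_s ≈ 11.8 mg/L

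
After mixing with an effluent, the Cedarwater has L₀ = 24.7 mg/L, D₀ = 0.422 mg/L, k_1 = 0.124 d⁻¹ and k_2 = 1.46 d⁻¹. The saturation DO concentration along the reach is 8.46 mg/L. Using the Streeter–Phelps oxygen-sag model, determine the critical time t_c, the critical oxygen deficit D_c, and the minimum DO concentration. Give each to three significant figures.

t_c ≈ 1.69 d; D_c ≈ 1.70 mg/L; min DO ≈ 6.76 mg/L

At the critical point dD/dt = 0, so k_1 L₀ e^(−k_1 t) = k_2 D. Substituting D(t) from the Streeter–Phelps equation and solving for t gives
t_c = ln[(k_2/k_1)(1 − D₀(k_2−k_1)/(k_1 L₀))] / (k_2−k_1).
Here k_2−k_1 = 1.336 d⁻¹ and 1 − D₀(k_2−k_1)/(k_1 L₀) = 1 − 0.422×1.336/(0.124×24.7) = 0.8159, so
t_c = ln(11.77 × 0.8159) / 1.336 = 2.262 / 1.336 = 1.693 d.
D_c = (k_1/k_2) L₀ e^(−k_1 t_c) = (0.124/1.46) × 24.7 × e^(−0.124×1.693) = 0.08493 × 24.7 × 0.8106 = 1.700 mg/L.
Minimum DO = C_s − D_c = 8.46 − 1.700 = 6.760 mg/L.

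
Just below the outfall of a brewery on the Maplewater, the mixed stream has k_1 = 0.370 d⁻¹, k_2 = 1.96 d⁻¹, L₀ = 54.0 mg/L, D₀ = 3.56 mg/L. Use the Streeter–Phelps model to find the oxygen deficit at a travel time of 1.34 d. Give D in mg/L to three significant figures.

k_1 L₀/(k_2−k_1) = 0.370×54.0/(1.96−0.370) = 19.98/1.590 = 12.57 mg/L.
e^(−k_1 t) = e^(−0.370×1.340) = 0.6091; e^(−k_2 t) = e^(−1.96×1.340) = 0.07234.
D = 12.57 × (0.6091 − 0.07234) + 3.56 × 0.07234 = 6.745 + 0.2575 = 7.002 mg/L.

D ≈ 7.00 mg/L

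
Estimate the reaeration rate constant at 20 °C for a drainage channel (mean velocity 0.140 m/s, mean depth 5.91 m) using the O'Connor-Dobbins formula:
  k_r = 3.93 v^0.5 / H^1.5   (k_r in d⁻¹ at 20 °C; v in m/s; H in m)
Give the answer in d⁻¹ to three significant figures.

k_r ≈ 0.102 d⁻¹

k_r = 3.93 × 0.140^0.5 / 5.91^1.5 = 3.93 × 0.3742 / 14.37 = 0.1023 d⁻¹.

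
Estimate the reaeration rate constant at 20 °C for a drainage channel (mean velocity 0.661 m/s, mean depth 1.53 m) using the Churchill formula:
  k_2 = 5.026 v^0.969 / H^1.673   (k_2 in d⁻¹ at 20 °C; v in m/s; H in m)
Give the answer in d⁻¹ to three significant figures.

k_2 ≈ 1.65 d⁻¹

k_2 = 5.026 × 0.661^0.969 / 1.53^1.673 = 5.026 × 0.6695 / 2.037 = 1.652 d⁻¹.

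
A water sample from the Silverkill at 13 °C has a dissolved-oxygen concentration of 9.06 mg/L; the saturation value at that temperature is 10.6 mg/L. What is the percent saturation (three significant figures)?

% saturation = C/C_s × 100 = 9.06/10.6 × 100 = 85.5 %.

85.5 % saturation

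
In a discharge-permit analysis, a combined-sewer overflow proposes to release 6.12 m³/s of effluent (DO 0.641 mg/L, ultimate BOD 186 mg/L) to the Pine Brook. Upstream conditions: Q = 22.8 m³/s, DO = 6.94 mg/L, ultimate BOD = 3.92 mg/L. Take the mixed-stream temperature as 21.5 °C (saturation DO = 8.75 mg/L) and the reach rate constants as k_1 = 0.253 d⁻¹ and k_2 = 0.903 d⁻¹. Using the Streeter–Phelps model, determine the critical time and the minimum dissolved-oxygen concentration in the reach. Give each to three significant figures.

Mixed DO = (22.8×6.94 + 6.12×0.641)/(22.8+6.12) = 162.2/28.92 = 5.607 mg/L.
Mixed L₀ = (22.8×3.92 + 6.12×186)/(28.92) = 1228/28.92 = 42.45 mg/L.
Initial deficit D₀ = C_s − DO₀ = 8.75 − 5.607 = 3.143 mg/L.
t_c = (1/0.6500) ln[(0.903/0.253)(1 − 3.143×0.6500/(0.253×42.45))] = 1.538 × ln(2.890) = 1.633 d.
D_c = (0.253/0.903) × 42.45 × e^(−0.253×1.633) = 0.2802 × 42.45 × 0.6616 = 7.869 mg/L.
Minimum DO = 8.75 − 7.869 = 0.8811 mg/L.

t_c ≈ 1.63 d; minimum DO ≈ 0.881 mg/L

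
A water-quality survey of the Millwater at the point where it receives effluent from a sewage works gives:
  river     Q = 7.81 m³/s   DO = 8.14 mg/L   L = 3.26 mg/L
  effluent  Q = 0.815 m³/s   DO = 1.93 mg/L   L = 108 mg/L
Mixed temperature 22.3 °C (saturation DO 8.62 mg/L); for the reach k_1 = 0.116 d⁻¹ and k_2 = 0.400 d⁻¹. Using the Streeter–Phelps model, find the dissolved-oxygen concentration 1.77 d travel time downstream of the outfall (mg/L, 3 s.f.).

Mixed DO = (7.81×8.14 + 0.815×1.93)/(7.81+0.815) = 65.15/8.625 = 7.553 mg/L.
Mixed L₀ = (7.81×3.26 + 0.815×108)/(8.625) = 113.5/8.625 = 13.16 mg/L.
Initial deficit D₀ = C_s − DO₀ = 8.62 − 7.553 = 1.067 mg/L.
D(1.77) = [0.116×13.16/(0.400−0.116)](e^(−0.116×1.77) − e^(−0.400×1.77)) + 1.067 e^(−0.400×1.77)
= 5.374 × (0.8144 − 0.4926) + 1.067 × 0.4926 = 2.255 mg/L.
DO = 8.62 − 2.255 = 6.365 mg/L.

DO ≈ 6.37 mg/L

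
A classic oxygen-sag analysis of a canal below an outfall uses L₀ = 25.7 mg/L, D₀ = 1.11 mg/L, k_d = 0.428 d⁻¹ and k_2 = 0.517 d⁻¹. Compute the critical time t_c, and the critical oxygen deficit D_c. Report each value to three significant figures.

t_c ≈ 2.02 d; D_c ≈ 8.96 mg/L

At the critical point dD/dt = 0, so k_d L₀ e^(−k_d t) = k_2 D. Substituting D(t) from the Streeter–Phelps equation and solving for t gives
t_c = ln[(k_2/k_d)(1 − D₀(k_2−k_d)/(k_d L₀))] / (k_2−k_d).
Here k_2−k_d = 0.08900 d⁻¹ and 1 − D₀(k_2−k_d)/(k_d L₀) = 1 − 1.11×0.08900/(0.428×25.7) = 0.9910, so
t_c = ln(1.208 × 0.9910) / 0.08900 = 0.1799 / 0.08900 = 2.021 d.
L(t_c) = L₀ e^(−k_d t_c) = 25.7 × 0.4210 = 10.82 mg/L, and at the critical point k_2 D_c = k_d L, so D_c = (0.428/0.517) × 10.82 = 8.957 mg/L.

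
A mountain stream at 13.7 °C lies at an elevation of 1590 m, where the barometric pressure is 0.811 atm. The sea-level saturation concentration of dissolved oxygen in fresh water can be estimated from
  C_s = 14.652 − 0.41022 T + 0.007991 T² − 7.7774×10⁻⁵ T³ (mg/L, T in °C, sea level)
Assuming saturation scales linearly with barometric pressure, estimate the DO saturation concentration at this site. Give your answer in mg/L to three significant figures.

C_s ≈ 8.38 mg/L

At sea level: C_s = 14.652 − 0.41022×13.7 + 0.007991×13.7² − 7.7774×10⁻⁵×13.7³ = 10.33 mg/L.
Pressure correction: C_s' = 10.33 × 0.811 = 8.379 mg/L.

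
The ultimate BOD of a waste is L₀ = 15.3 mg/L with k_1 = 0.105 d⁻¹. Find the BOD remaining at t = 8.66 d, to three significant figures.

L ≈ 6.16 mg/L

L_t = L₀ e^(−k_1 t) = 15.3 × e^(−0.105×8.66) = 15.3 × 0.4028 = 6.163 mg/L.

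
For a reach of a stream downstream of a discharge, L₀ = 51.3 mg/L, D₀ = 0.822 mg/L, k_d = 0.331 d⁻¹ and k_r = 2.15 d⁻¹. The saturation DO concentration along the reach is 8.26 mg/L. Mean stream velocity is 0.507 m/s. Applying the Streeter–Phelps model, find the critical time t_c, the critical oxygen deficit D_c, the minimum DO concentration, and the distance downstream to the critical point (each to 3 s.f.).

At the critical point dD/dt = 0, so k_d L₀ e^(−k_d t) = k_r D. Substituting D(t) from the Streeter–Phelps equation and solving for t gives
t_c = ln[(k_r/k_d)(1 − D₀(k_r−k_d)/(k_d L₀))] / (k_r−k_d).
Here k_r−k_d = 1.819 d⁻¹ and 1 − D₀(k_r−k_d)/(k_d L₀) = 1 − 0.822×1.819/(0.331×51.3) = 0.9119, so
t_c = ln(6.495 × 0.9119) / 1.819 = 1.779 / 1.819 = 0.9780 d.
D_c = (k_d/k_r) L₀ e^(−k_d t_c) = (0.331/2.15) × 51.3 × e^(−0.331×0.9780) = 0.1540 × 51.3 × 0.7235 = 5.714 mg/L.
Minimum DO = C_s − D_c = 8.26 − 5.714 = 2.546 mg/L.
x_c = v t_c = 0.507 m/s × 0.9780 d × 86400 s/d = 42840 m ≈ 42.8 km.

t_c ≈ 0.978 d; D_c ≈ 5.71 mg/L; min DO ≈ 2.55 mg/L; x_c ≈ 42.8 km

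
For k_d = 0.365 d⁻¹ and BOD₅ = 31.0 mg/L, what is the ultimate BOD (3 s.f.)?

L₀ ≈ 37.0 mg/L

BOD₅ = L₀(1 − e^(−5k_d)) ⇒ L₀ = BOD₅ / (1 − e^(−5×0.365))
= 31.0 / (1 − 0.1612) = 31.0 / 0.8388 = 36.96 mg/L.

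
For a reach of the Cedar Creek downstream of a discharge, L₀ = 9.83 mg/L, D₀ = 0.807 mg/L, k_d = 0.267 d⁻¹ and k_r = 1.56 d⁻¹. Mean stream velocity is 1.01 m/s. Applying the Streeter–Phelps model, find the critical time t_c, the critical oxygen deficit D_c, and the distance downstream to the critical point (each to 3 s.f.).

t_c ≈ 0.973 d; D_c ≈ 1.30 mg/L; x_c ≈ 84.9 km

t_c = [1/(k_r−k_d)] ln[(k_r/k_d)(1 − D₀(k_r−k_d)/(k_d L₀))]
= [1/(1.56−0.267)] ln[(1.56/0.267)(1 − 0.807×1.293/(0.267×9.83))]
= (1/1.293) ln[5.843 × 0.6024] = 0.7734 × ln(3.520) = 0.7734 × 1.258 = 0.9733 d.
L(t_c) = L₀ e^(−k_d t_c) = 9.83 × 0.7712 = 7.581 mg/L, and at the critical point k_r D_c = k_d L, so D_c = (0.267/1.56) × 7.581 = 1.297 mg/L.
x_c = v t_c = 1.01 m/s × 0.9733 d × 86400 s/d = 84930 m ≈ 84.9 km.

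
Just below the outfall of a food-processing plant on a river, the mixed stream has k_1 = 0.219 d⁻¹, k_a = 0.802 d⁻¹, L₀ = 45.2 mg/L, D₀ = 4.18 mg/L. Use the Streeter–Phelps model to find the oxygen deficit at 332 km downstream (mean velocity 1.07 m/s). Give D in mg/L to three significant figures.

D ≈ 7.01 mg/L

Travel time t = x/v = 332 km / (1.07 m/s) = 332000 m / 1.07 m/s = 310300 s = 3.591 d.
k_1 L₀/(k_a−k_1) = 0.219×45.2/(0.802−0.219) = 9.899/0.5830 = 16.98 mg/L.
e^(−k_1 t) = e^(−0.219×3.591) = 0.4554; e^(−k_a t) = e^(−0.802×3.591) = 0.05613.
D = 16.98 × (0.4554 − 0.05613) + 4.18 × 0.05613 = 6.780 + 0.2346 = 7.015 mg/L.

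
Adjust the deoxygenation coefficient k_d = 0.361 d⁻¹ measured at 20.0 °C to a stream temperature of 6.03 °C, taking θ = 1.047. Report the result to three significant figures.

k_d ≈ 0.190 d⁻¹

k_d(T₂) = k_d(T₁) · θ^(T₂−T₁) = 0.361 × 1.047^(6.03−20.0)
= 0.361 × 1.047^-14.0 = 0.361 × 0.5264 = 0.1900 d⁻¹.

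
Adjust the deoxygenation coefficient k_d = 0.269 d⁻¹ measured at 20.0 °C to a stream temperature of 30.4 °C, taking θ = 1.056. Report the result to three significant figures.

k_d ≈ 0.474 d⁻¹

k_d(T₂) = k_d(T₁) · θ^(T₂−T₁) = 0.269 × 1.056^(30.4−20.0)
= 0.269 × 1.056^10.4 = 0.269 × 1.762 = 0.4741 d⁻¹.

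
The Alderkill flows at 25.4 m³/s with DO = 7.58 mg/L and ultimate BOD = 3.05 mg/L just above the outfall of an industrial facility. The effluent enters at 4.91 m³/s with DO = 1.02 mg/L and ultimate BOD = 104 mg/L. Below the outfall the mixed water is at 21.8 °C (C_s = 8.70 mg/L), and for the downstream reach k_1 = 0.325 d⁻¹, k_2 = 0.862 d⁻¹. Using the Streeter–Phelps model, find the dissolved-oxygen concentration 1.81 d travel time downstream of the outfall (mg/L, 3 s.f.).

DO ≈ 4.19 mg/L

Mixed DO = (25.4×7.58 + 4.91×1.02)/(25.4+4.91) = 197.5/30.31 = 6.517 mg/L.
Mixed L₀ = (25.4×3.05 + 4.91×104)/(30.31) = 588.1/30.31 = 19.40 mg/L.
Initial deficit D₀ = C_s − DO₀ = 8.70 − 6.517 = 2.183 mg/L.
D(1.81) = [0.325×19.40/(0.862−0.325)](e^(−0.325×1.81) − e^(−0.862×1.81)) + 2.183 e^(−0.862×1.81)
= 11.74 × (0.5553 − 0.2101) + 2.183 × 0.2101 = 4.512 mg/L.
DO = 8.70 − 4.512 = 4.188 mg/L.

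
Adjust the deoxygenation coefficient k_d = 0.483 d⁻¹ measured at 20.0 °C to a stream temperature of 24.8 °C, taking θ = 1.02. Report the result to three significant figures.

k_d(T₂) = k_d(T₁) · θ^(T₂−T₁) = 0.483 × 1.02^(24.8−20.0)
= 0.483 × 1.02^4.80 = 0.483 × 1.100 = 0.5312 d⁻¹.

k_d ≈ 0.531 d⁻¹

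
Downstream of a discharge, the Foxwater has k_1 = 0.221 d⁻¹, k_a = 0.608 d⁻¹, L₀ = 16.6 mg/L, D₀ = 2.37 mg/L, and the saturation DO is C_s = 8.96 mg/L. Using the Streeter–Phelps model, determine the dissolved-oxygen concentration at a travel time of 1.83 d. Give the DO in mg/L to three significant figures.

k_1 L₀/(k_a−k_1) = 0.221×16.6/(0.608−0.221) = 3.669/0.3870 = 9.480 mg/L.
e^(−k_1 t) = e^(−0.221×1.830) = 0.6674; e^(−k_a t) = e^(−0.608×1.830) = 0.3287.
D = 9.480 × (0.6674 − 0.3287) + 2.37 × 0.3287 = 3.210 + 0.7790 = 3.989 mg/L.
DO = C_s − D = 8.96 − 3.989 = 4.971 mg/L.

DO ≈ 4.97 mg/L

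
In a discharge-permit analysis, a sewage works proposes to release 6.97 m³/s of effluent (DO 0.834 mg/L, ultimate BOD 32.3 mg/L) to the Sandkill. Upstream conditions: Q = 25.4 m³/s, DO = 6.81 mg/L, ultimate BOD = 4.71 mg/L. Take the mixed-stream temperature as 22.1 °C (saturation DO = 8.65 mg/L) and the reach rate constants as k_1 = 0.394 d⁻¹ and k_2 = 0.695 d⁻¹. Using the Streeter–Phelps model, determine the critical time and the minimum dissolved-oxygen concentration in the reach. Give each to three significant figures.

t_c ≈ 1.04 d; minimum DO ≈ 4.64 mg/L

Mixed DO = (25.4×6.81 + 6.97×0.834)/(25.4+6.97) = 178.8/32.37 = 5.523 mg/L.
Mixed L₀ = (25.4×4.71 + 6.97×32.3)/(32.37) = 344.8/32.37 = 10.65 mg/L.
Initial deficit D₀ = C_s − DO₀ = 8.65 − 5.523 = 3.127 mg/L.
t_c = (1/0.3010) ln[(0.695/0.394)(1 − 3.127×0.3010/(0.394×10.65))] = 3.322 × ln(1.368) = 1.042 d.
D_c = (0.394/0.695) × 10.65 × e^(−0.394×1.042) = 0.5669 × 10.65 × 0.6633 = 4.005 mg/L.
Minimum DO = 8.65 − 4.005 = 4.645 mg/L.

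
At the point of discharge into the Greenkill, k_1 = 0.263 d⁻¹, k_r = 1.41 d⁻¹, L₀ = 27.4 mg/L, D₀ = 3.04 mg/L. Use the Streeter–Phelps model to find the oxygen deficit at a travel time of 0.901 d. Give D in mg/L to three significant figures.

k_1 L₀/(k_r−k_1) = 0.263×27.4/(1.41−0.263) = 7.206/1.147 = 6.283 mg/L.
e^(−k_1 t) = e^(−0.263×0.9010) = 0.7890; e^(−k_r t) = e^(−1.41×0.9010) = 0.2807.
D = 6.283 × (0.7890 − 0.2807) + 3.04 × 0.2807 = 3.193 + 0.8534 = 4.047 mg/L.

D ≈ 4.05 mg/L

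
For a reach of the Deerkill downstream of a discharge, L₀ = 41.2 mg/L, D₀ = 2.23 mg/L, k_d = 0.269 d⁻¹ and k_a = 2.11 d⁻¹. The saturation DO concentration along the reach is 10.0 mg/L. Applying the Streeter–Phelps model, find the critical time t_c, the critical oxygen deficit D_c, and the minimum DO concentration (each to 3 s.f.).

t_c ≈ 0.867 d; D_c ≈ 4.16 mg/L; min DO ≈ 5.84 mg/L

At the critical point dD/dt = 0, so k_d L₀ e^(−k_d t) = k_a D. Substituting D(t) from the Streeter–Phelps equation and solving for t gives
t_c = ln[(k_a/k_d)(1 − D₀(k_a−k_d)/(k_d L₀))] / (k_a−k_d).
Here k_a−k_d = 1.841 d⁻¹ and 1 − D₀(k_a−k_d)/(k_d L₀) = 1 − 2.23×1.841/(0.269×41.2) = 0.6296, so
t_c = ln(7.844 × 0.6296) / 1.841 = 1.597 / 1.841 = 0.8675 d.
L(t_c) = L₀ e^(−k_d t_c) = 41.2 × 0.7919 = 32.63 mg/L, and at the critical point k_a D_c = k_d L, so D_c = (0.269/2.11) × 32.63 = 4.159 mg/L.
Minimum DO = C_s − D_c = 10.0 − 4.159 = 5.841 mg/L.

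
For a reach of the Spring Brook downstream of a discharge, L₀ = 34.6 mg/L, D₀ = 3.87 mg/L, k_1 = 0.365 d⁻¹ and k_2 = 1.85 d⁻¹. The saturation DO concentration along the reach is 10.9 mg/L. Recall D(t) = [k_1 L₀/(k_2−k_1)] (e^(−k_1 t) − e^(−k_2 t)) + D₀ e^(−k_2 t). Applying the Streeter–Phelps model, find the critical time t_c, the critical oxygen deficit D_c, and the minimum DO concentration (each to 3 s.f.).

t_c = [1/(k_2−k_1)] ln[(k_2/k_1)(1 − D₀(k_2−k_1)/(k_1 L₀))]
= [1/(1.85−0.365)] ln[(1.85/0.365)(1 − 3.87×1.485/(0.365×34.6))]
= (1/1.485) ln[5.068 × 0.5449] = 0.6734 × ln(2.762) = 0.6734 × 1.016 = 0.6842 d.
D_c = (k_1/k_2) L₀ e^(−k_1 t_c) = (0.365/1.85) × 34.6 × e^(−0.365×0.6842) = 0.1973 × 34.6 × 0.7790 = 5.318 mg/L.
Minimum DO = C_s − D_c = 10.9 − 5.318 = 5.582 mg/L.

t_c ≈ 0.684 d; D_c ≈ 5.32 mg/L; min DO ≈ 5.58 mg/L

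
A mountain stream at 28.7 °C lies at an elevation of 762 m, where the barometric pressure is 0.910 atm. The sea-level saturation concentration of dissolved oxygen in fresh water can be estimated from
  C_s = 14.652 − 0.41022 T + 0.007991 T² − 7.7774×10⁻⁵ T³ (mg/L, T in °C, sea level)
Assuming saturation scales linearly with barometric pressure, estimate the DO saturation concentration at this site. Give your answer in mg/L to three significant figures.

At sea level: C_s = 14.652 − 0.41022×28.7 + 0.007991×28.7² − 7.7774×10⁻⁵×28.7³ = 7.622 mg/L.
Pressure correction: C_s' = 7.622 × 0.910 = 6.936 mg/L.

C_s ≈ 6.94 mg/L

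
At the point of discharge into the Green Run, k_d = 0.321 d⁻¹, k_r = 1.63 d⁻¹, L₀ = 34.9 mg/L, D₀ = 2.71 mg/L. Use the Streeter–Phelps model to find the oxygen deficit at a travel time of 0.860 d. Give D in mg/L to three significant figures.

k_d L₀/(k_r−k_d) = 0.321×34.9/(1.63−0.321) = 11.20/1.309 = 8.558 mg/L.
e^(−k_d t) = e^(−0.321×0.8600) = 0.7588; e^(−k_r t) = e^(−1.63×0.8600) = 0.2462.
D = 8.558 × (0.7588 − 0.2462) + 2.71 × 0.2462 = 4.387 + 0.6671 = 5.054 mg/L.

D ≈ 5.05 mg/L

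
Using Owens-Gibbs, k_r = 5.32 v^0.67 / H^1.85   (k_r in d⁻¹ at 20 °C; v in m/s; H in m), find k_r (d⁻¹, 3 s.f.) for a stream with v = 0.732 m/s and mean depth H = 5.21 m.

k_r ≈ 0.204 d⁻¹

k_r = 5.32 × 0.732^0.67 / 5.21^1.85 = 5.32 × 0.8114 / 21.19 = 0.2037 d⁻¹.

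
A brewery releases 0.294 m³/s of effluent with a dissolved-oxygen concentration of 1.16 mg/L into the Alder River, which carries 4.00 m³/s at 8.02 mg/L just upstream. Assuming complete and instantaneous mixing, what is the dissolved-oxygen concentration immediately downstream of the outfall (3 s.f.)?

Flow-weighted mixing: C = (Q_r C_r + Q_w C_w)/(Q_r + Q_w)
= (4.00×8.02 + 0.294×1.16)/(4.00 + 0.294) = 32.42/4.294 = 7.550 mg/L.

7.55 mg/L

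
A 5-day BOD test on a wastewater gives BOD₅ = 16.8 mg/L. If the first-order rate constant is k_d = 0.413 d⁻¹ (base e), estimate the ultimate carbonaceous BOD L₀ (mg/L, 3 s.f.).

L₀ ≈ 19.2 mg/L

BOD₅ = L₀(1 − e^(−5k_d)) ⇒ L₀ = BOD₅ / (1 − e^(−5×0.413))
= 16.8 / (1 − 0.1268) = 16.8 / 0.8732 = 19.24 mg/L.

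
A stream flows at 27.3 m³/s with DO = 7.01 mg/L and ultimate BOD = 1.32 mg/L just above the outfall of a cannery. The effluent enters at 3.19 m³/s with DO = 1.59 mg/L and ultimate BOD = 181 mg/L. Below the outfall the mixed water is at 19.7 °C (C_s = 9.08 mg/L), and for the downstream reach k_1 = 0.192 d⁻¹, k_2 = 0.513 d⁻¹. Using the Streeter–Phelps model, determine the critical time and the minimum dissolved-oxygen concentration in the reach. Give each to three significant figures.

Mixed DO = (27.3×7.01 + 3.19×1.59)/(27.3+3.19) = 196.4/30.49 = 6.443 mg/L.
Mixed L₀ = (27.3×1.32 + 3.19×181)/(30.49) = 613.4/30.49 = 20.12 mg/L.
Initial deficit D₀ = C_s − DO₀ = 9.08 − 6.443 = 2.637 mg/L.
t_c = (1/0.3210) ln[(0.513/0.192)(1 − 2.637×0.3210/(0.192×20.12))] = 3.115 × ln(2.086) = 2.291 d.
D_c = (0.192/0.513) × 20.12 × e^(−0.192×2.291) = 0.3743 × 20.12 × 0.6441 = 4.850 mg/L.
Minimum DO = 9.08 − 4.850 = 4.230 mg/L.

t_c ≈ 2.29 d; minimum DO ≈ 4.23 mg/L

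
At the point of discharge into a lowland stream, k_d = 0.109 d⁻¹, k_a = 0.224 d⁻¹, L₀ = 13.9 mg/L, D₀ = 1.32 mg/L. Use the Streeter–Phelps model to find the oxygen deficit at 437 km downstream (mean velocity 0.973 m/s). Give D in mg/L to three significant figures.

D ≈ 3.78 mg/L

Travel time t = x/v = 437 km / (0.973 m/s) = 437000 m / 0.973 m/s = 449100 s = 5.198 d.
k_d L₀/(k_a−k_d) = 0.109×13.9/(0.224−0.109) = 1.515/0.1150 = 13.17 mg/L.
e^(−k_d t) = e^(−0.109×5.198) = 0.5674; e^(−k_a t) = e^(−0.224×5.198) = 0.3121.
D = 13.17 × (0.5674 − 0.3121) + 1.32 × 0.3121 = 3.364 + 0.4120 = 3.776 mg/L.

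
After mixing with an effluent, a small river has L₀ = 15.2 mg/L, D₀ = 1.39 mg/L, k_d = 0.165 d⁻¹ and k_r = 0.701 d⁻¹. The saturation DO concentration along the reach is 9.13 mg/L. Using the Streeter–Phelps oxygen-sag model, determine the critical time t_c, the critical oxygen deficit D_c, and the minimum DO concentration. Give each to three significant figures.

t_c ≈ 2.04 d; D_c ≈ 2.55 mg/L; min DO ≈ 6.58 mg/L

With k_r/k_d = 4.248 and 1 − D₀(k_r−k_d)/(k_d L₀) = 0.7029,
t_c = ln(4.248 × 0.7029) / (0.701 − 0.165) = ln(2.986) / 0.5360 = 1.094/0.5360 = 2.041 d.
D_c = (k_d/k_r) L₀ e^(−k_d t_c) = (0.165/0.701) × 15.2 × e^(−0.165×2.041) = 0.2354 × 15.2 × 0.7141 = 2.555 mg/L.
Minimum DO = C_s − D_c = 9.13 − 2.555 = 6.575 mg/L.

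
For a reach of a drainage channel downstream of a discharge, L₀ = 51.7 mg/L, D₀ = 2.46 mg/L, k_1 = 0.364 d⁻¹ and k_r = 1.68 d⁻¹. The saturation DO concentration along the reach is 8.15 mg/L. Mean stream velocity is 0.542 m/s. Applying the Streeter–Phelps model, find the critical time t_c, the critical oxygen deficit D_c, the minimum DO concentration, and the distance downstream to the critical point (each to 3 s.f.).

With k_r/k_1 = 4.615 and 1 − D₀(k_r−k_1)/(k_1 L₀) = 0.8280,
t_c = ln(4.615 × 0.8280) / (1.68 − 0.364) = ln(3.821) / 1.316 = 1.341/1.316 = 1.019 d.
D_c = (k_1/k_r) L₀ e^(−k_1 t_c) = (0.364/1.68) × 51.7 × e^(−0.364×1.019) = 0.2167 × 51.7 × 0.6902 = 7.731 mg/L.
Minimum DO = C_s − D_c = 8.15 − 7.731 = 0.4189 mg/L.
x_c = v t_c = 0.542 m/s × 1.019 d × 86400 s/d = 47700 m ≈ 47.7 km.

t_c ≈ 1.02 d; D_c ≈ 7.73 mg/L; min DO ≈ 0.419 mg/L; x_c ≈ 47.7 km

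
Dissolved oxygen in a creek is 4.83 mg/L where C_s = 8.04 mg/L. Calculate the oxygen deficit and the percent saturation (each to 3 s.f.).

D ≈ 3.21 mg/L; 60.1 % saturation

D = C_s − C = 8.04 − 4.83 = 3.21 mg/L.
% saturation = 4.83/8.04 × 100 = 60.1 %.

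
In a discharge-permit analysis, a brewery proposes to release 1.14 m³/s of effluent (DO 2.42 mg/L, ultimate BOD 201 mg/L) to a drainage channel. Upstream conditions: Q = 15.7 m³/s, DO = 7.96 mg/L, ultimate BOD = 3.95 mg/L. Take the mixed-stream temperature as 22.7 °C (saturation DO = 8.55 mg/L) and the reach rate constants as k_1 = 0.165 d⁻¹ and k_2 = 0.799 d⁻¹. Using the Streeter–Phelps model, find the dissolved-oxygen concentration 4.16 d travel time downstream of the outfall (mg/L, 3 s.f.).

Mixed DO = (15.7×7.96 + 1.14×2.42)/(15.7+1.14) = 127.7/16.84 = 7.585 mg/L.
Mixed L₀ = (15.7×3.95 + 1.14×201)/(16.84) = 291.2/16.84 = 17.29 mg/L.
Initial deficit D₀ = C_s − DO₀ = 8.55 − 7.585 = 0.9650 mg/L.
D(4.16) = [0.165×17.29/(0.799−0.165)](e^(−0.165×4.16) − e^(−0.799×4.16)) + 0.9650 e^(−0.799×4.16)
= 4.500 × (0.5034 − 0.03601) + 0.9650 × 0.03601 = 2.138 mg/L.
DO = 8.55 − 2.138 = 6.412 mg/L.

DO ≈ 6.41 mg/L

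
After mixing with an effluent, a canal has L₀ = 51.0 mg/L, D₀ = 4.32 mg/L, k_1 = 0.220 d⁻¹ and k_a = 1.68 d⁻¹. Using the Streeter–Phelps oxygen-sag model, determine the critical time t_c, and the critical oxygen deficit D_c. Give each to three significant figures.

At the critical point dD/dt = 0, so k_1 L₀ e^(−k_1 t) = k_a D. Substituting D(t) from the Streeter–Phelps equation and solving for t gives
t_c = ln[(k_a/k_1)(1 − D₀(k_a−k_1)/(k_1 L₀))] / (k_a−k_1).
Here k_a−k_1 = 1.460 d⁻¹ and 1 − D₀(k_a−k_1)/(k_1 L₀) = 1 − 4.32×1.460/(0.220×51.0) = 0.4379, so
t_c = ln(7.636 × 0.4379) / 1.460 = 1.207 / 1.460 = 0.8268 d.
D_c = (k_1/k_a) L₀ e^(−k_1 t_c) = (0.220/1.68) × 51.0 × e^(−0.220×0.8268) = 0.1310 × 51.0 × 0.8337 = 5.568 mg/L.

t_c ≈ 0.827 d; D_c ≈ 5.57 mg/L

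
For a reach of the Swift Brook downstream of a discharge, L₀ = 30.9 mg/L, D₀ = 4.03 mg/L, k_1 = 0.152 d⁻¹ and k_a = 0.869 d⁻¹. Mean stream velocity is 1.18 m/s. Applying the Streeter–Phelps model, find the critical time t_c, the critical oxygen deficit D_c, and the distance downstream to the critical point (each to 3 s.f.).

t_c ≈ 1.10 d; D_c ≈ 4.57 mg/L; x_c ≈ 112 km

t_c = [1/(k_a−k_1)] ln[(k_a/k_1)(1 − D₀(k_a−k_1)/(k_1 L₀))]
= [1/(0.869−0.152)] ln[(0.869/0.152)(1 − 4.03×0.7170/(0.152×30.9))]
= (1/0.7170) ln[5.717 × 0.3848] = 1.395 × ln(2.200) = 1.395 × 0.7884 = 1.100 d.
D_c = (k_1/k_a) L₀ e^(−k_1 t_c) = (0.152/0.869) × 30.9 × e^(−0.152×1.100) = 0.1749 × 30.9 × 0.8461 = 4.573 mg/L.
x_c = v t_c = 1.18 m/s × 1.100 d × 86400 s/d = 112100 m ≈ 112 km.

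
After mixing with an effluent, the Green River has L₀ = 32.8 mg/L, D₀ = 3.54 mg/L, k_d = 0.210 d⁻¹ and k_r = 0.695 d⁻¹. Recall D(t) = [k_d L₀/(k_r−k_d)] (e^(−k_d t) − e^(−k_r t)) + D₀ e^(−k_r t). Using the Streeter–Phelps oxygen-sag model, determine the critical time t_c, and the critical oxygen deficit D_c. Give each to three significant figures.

t_c ≈ 1.88 d; D_c ≈ 6.68 mg/L

t_c = [1/(k_r−k_d)] ln[(k_r/k_d)(1 − D₀(k_r−k_d)/(k_d L₀))]
= [1/(0.695−0.210)] ln[(0.695/0.210)(1 − 3.54×0.4850/(0.210×32.8))]
= (1/0.4850) ln[3.310 × 0.7507] = 2.062 × ln(2.485) = 2.062 × 0.9101 = 1.877 d.
D_c = (k_d/k_r) L₀ e^(−k_d t_c) = (0.210/0.695) × 32.8 × e^(−0.210×1.877) = 0.3022 × 32.8 × 0.6743 = 6.683 mg/L.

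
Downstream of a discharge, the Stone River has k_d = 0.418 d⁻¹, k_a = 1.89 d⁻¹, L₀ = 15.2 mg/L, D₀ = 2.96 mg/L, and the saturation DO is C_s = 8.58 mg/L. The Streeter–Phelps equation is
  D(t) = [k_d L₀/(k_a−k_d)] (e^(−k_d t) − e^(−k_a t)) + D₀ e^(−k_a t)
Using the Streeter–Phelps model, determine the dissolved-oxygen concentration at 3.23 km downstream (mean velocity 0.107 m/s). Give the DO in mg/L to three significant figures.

DO ≈ 5.55 mg/L

Travel time t = x/v = 3.23 km / (0.107 m/s) = 3230 m / 0.107 m/s = 30190 s = 0.3494 d.
k_d L₀/(k_a−k_d) = 0.418×15.2/(1.89−0.418) = 6.354/1.472 = 4.316 mg/L.
e^(−k_d t) = e^(−0.418×0.3494) = 0.8641; e^(−k_a t) = e^(−1.89×0.3494) = 0.5167.
D = 4.316 × (0.8641 − 0.5167) + 2.96 × 0.5167 = 1.500 + 1.529 = 3.029 mg/L.
DO = C_s − D = 8.58 − 3.029 = 5.551 mg/L.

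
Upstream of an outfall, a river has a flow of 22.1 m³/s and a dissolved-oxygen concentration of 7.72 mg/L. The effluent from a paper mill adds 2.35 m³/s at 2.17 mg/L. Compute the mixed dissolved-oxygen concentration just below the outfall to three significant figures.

Flow-weighted mixing: C = (Q_r C_r + Q_w C_w)/(Q_r + Q_w)
= (22.1×7.72 + 2.35×2.17)/(22.1 + 2.35) = 175.7/24.45 = 7.187 mg/L.

7.19 mg/L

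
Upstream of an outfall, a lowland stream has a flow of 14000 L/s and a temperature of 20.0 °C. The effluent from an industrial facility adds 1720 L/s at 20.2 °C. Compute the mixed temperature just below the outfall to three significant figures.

20.0 °C

Flow-weighted mixing: C = (Q_r C_r + Q_w C_w)/(Q_r + Q_w)
= (14000×20.0 + 1720×20.2)/(14000 + 1720) = 314700/15720 = 20.02 °C.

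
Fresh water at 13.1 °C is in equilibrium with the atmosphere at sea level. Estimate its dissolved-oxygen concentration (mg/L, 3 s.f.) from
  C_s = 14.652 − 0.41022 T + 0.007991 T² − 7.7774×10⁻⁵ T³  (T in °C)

C_s = 14.652 − 0.41022×13.1 + 0.007991×13.1² − 7.7774×10⁻⁵×13.1³ = 10.47 mg/L.

C_s ≈ 10.5 mg/L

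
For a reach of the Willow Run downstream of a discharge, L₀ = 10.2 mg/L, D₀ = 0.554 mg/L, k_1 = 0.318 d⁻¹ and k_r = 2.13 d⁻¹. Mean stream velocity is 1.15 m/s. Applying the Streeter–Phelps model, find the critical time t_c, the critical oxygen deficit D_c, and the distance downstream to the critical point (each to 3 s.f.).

t_c = [1/(k_r−k_1)] ln[(k_r/k_1)(1 − D₀(k_r−k_1)/(k_1 L₀))]
= [1/(2.13−0.318)] ln[(2.13/0.318)(1 − 0.554×1.812/(0.318×10.2))]
= (1/1.812) ln[6.698 × 0.6905] = 0.5519 × ln(4.625) = 0.5519 × 1.532 = 0.8452 d.
D_c = (k_1/k_r) L₀ e^(−k_1 t_c) = (0.318/2.13) × 10.2 × e^(−0.318×0.8452) = 0.1493 × 10.2 × 0.7643 = 1.164 mg/L.
x_c = v t_c = 1.15 m/s × 0.8452 d × 86400 s/d = 83980 m ≈ 84.0 km.

t_c ≈ 0.845 d; D_c ≈ 1.16 mg/L; x_c ≈ 84.0 km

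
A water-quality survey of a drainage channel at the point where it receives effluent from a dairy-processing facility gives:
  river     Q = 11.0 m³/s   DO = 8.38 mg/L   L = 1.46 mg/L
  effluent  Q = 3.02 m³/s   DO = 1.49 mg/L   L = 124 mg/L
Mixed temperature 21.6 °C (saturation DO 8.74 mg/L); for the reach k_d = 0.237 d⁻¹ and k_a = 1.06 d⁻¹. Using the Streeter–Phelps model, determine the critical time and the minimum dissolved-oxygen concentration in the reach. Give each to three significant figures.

Mixed DO = (11.0×8.38 + 3.02×1.49)/(11.0+3.02) = 96.68/14.02 = 6.896 mg/L.
Mixed L₀ = (11.0×1.46 + 3.02×124)/(14.02) = 390.5/14.02 = 27.86 mg/L.
Initial deficit D₀ = C_s − DO₀ = 8.74 − 6.896 = 1.844 mg/L.
t_c = (1/0.8230) ln[(1.06/0.237)(1 − 1.844×0.8230/(0.237×27.86))] = 1.215 × ln(3.444) = 1.503 d.
D_c = (0.237/1.06) × 27.86 × e^(−0.237×1.503) = 0.2236 × 27.86 × 0.7004 = 4.362 mg/L.
Minimum DO = 8.74 − 4.362 = 4.378 mg/L.

t_c ≈ 1.50 d; minimum DO ≈ 4.38 mg/L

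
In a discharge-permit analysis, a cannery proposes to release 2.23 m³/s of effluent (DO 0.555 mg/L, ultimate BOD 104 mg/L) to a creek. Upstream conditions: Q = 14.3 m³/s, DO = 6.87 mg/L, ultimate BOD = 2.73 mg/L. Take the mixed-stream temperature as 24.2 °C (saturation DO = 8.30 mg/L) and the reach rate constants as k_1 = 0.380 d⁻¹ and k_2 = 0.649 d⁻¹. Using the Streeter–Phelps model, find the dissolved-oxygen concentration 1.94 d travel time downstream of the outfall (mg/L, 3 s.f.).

DO ≈ 3.15 mg/L

Mixed DO = (14.3×6.87 + 2.23×0.555)/(14.3+2.23) = 99.48/16.53 = 6.018 mg/L.
Mixed L₀ = (14.3×2.73 + 2.23×104)/(16.53) = 271.0/16.53 = 16.39 mg/L.
Initial deficit D₀ = C_s − DO₀ = 8.30 − 6.018 = 2.282 mg/L.
D(1.94) = [0.380×16.39/(0.649−0.380)](e^(−0.380×1.94) − e^(−0.649×1.94)) + 2.282 e^(−0.649×1.94)
= 23.16 × (0.4785 − 0.2839) + 2.282 × 0.2839 = 5.152 mg/L.
DO = 8.30 − 5.152 = 3.148 mg/L.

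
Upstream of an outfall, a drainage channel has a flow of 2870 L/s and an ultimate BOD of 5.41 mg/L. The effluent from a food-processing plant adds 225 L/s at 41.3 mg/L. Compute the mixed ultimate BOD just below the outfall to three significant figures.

Flow-weighted mixing: C = (Q_r C_r + Q_w C_w)/(Q_r + Q_w)
= (2870×5.41 + 225×41.3)/(2870 + 225) = 24820/3095 = 8.019 mg/L.

8.02 mg/L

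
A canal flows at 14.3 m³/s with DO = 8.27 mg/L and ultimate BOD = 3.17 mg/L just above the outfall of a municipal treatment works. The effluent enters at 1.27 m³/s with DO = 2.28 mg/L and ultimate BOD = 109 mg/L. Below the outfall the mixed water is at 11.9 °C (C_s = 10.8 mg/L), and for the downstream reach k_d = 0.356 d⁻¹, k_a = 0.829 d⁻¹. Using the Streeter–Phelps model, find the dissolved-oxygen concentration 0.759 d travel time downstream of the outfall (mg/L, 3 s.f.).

Mixed DO = (14.3×8.27 + 1.27×2.28)/(14.3+1.27) = 121.2/15.57 = 7.781 mg/L.
Mixed L₀ = (14.3×3.17 + 1.27×109)/(15.57) = 183.8/15.57 = 11.80 mg/L.
Initial deficit D₀ = C_s − DO₀ = 10.8 − 7.781 = 3.019 mg/L.
D(0.759) = [0.356×11.80/(0.829−0.356)](e^(−0.356×0.759) − e^(−0.829×0.759)) + 3.019 e^(−0.829×0.759)
= 8.883 × (0.7632 − 0.5330) + 3.019 × 0.5330 = 3.654 mg/L.
DO = 10.8 − 3.654 = 7.146 mg/L.

DO ≈ 7.15 mg/L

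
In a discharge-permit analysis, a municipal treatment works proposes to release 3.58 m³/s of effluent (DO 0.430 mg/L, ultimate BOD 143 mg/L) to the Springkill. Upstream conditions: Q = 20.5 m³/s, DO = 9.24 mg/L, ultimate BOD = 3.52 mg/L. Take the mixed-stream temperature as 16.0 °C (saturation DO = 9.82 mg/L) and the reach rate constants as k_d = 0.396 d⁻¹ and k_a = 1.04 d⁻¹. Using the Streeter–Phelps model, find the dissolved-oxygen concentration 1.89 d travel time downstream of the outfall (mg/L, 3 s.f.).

DO ≈ 4.59 mg/L

Mixed DO = (20.5×9.24 + 3.58×0.430)/(20.5+3.58) = 191.0/24.08 = 7.930 mg/L.
Mixed L₀ = (20.5×3.52 + 3.58×143)/(24.08) = 584.1/24.08 = 24.26 mg/L.
Initial deficit D₀ = C_s − DO₀ = 9.82 − 7.930 = 1.890 mg/L.
D(1.89) = [0.396×24.26/(1.04−0.396)](e^(−0.396×1.89) − e^(−1.04×1.89)) + 1.890 e^(−1.04×1.89)
= 14.92 × (0.4731 − 0.1401) + 1.890 × 0.1401 = 5.232 mg/L.
DO = 9.82 − 5.232 = 4.588 mg/L.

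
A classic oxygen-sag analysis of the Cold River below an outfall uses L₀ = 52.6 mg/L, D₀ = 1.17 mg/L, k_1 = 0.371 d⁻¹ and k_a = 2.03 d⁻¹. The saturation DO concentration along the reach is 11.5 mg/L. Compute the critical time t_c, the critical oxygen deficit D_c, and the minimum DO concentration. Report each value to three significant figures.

t_c = [1/(k_a−k_1)] ln[(k_a/k_1)(1 − D₀(k_a−k_1)/(k_1 L₀))]
= [1/(2.03−0.371)] ln[(2.03/0.371)(1 − 1.17×1.659/(0.371×52.6))]
= (1/1.659) ln[5.472 × 0.9005] = 0.6028 × ln(4.927) = 0.6028 × 1.595 = 0.9613 d.
L(t_c) = L₀ e^(−k_1 t_c) = 52.6 × 0.7000 = 36.82 mg/L, and at the critical point k_a D_c = k_1 L, so D_c = (0.371/2.03) × 36.82 = 6.729 mg/L.
Minimum DO = C_s − D_c = 11.5 − 6.729 = 4.771 mg/L.

t_c ≈ 0.961 d; D_c ≈ 6.73 mg/L; min DO ≈ 4.77 mg/L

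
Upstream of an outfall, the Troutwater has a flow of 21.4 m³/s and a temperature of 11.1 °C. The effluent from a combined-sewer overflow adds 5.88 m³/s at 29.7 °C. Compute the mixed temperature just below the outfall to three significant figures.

15.1 °C

Flow-weighted mixing: C = (Q_r C_r + Q_w C_w)/(Q_r + Q_w)
= (21.4×11.1 + 5.88×29.7)/(21.4 + 5.88) = 412.2/27.28 = 15.11 °C.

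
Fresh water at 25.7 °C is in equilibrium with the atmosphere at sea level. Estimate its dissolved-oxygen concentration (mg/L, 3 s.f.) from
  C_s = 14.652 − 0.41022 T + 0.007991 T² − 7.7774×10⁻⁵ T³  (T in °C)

C_s ≈ 8.07 mg/L

C_s = 14.652 − 0.41022×25.7 + 0.007991×25.7² − 7.7774×10⁻⁵×25.7³ = 8.067 mg/L.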